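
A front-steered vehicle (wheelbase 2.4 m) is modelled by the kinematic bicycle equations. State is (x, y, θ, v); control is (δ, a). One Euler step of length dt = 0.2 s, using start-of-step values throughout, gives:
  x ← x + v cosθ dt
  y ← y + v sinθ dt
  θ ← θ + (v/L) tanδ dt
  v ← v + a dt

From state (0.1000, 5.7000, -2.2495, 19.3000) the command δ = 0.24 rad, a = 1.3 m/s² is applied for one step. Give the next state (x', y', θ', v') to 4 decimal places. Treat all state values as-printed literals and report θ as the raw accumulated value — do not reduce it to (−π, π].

(-2.3232, 2.6954, -1.8559, 19.5600)

x' = 0.1000 + 19.3000·cos(-2.2495)·0.2 = -2.3232
y' = 5.7000 + 19.3000·sin(-2.2495)·0.2 = 2.6954
θ' = -2.2495 + (19.3000/2.4)·tan(0.24)·0.2 = -1.8559
v' = 19.3000 + 1.3000·0.2 = 19.5600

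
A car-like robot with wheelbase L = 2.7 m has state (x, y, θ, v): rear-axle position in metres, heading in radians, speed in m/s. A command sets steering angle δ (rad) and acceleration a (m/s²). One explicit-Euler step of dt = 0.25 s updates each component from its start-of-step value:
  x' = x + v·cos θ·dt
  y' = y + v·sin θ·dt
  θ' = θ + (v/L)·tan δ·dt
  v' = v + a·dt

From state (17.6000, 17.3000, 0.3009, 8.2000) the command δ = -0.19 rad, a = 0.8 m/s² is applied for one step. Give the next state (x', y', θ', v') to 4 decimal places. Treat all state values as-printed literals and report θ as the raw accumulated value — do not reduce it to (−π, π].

x' = 17.6000 + 8.2000·cos(0.3009)·0.25 = 19.5579
y' = 17.3000 + 8.2000·sin(0.3009)·0.25 = 17.9076
θ' = 0.3009 + (8.2000/2.7)·tan(-0.19)·0.25 = 0.1549
v' = 8.2000 + 0.8000·0.25 = 8.4000

(19.5579, 17.9076, 0.1549, 8.4000)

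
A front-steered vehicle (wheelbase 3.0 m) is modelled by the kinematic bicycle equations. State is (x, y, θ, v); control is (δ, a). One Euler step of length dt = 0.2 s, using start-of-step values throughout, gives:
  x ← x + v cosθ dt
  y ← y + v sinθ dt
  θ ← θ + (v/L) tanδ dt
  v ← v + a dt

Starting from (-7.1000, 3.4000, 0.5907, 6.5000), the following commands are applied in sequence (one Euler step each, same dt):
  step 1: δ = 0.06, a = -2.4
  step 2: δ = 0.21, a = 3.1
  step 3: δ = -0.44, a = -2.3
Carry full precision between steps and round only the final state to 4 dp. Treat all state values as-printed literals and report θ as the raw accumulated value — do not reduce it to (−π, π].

(-4.0243, 5.6782, 0.4939, 6.1800)

after step 1 (δ=0.06, a=-2.4): (-6.020284, 4.124025, 0.616731, 6.020000)
after step 2 (δ=0.21, a=3.1): (-5.038093, 4.820385, 0.702272, 6.640000)
after step 3 (δ=-0.44, a=-2.3): (-4.024329, 5.678212, 0.493874, 6.180000)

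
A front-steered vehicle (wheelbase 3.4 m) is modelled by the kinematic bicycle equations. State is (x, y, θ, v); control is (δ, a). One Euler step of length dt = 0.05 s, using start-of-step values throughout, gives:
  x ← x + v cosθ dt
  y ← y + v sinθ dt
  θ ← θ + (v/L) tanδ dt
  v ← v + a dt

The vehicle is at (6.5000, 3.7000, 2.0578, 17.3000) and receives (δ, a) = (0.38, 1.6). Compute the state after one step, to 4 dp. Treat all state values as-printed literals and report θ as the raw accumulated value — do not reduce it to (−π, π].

x' = 6.5000 + 17.3000·cos(2.0578)·0.05 = 6.0952
y' = 3.7000 + 17.3000·sin(2.0578)·0.05 = 4.4644
θ' = 2.0578 + (17.3000/3.4)·tan(0.38)·0.05 = 2.1594
v' = 17.3000 + 1.6000·0.05 = 17.3800

(6.0952, 4.4644, 2.1594, 17.3800)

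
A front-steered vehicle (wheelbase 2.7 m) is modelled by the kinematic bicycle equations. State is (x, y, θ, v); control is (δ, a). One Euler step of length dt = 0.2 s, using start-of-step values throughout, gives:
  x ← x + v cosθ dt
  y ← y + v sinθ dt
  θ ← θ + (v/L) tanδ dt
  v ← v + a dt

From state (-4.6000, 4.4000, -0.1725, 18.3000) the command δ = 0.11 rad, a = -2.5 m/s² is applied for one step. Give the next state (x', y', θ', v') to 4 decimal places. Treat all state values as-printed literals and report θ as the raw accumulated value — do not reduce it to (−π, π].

x' = -4.6000 + 18.3000·cos(-0.1725)·0.2 = -0.9943
y' = 4.4000 + 18.3000·sin(-0.1725)·0.2 = 3.7718
θ' = -0.1725 + (18.3000/2.7)·tan(0.11)·0.2 = -0.0228
v' = 18.3000 − 2.5000·0.2 = 17.8000

(-0.9943, 3.7718, -0.0228, 17.8000)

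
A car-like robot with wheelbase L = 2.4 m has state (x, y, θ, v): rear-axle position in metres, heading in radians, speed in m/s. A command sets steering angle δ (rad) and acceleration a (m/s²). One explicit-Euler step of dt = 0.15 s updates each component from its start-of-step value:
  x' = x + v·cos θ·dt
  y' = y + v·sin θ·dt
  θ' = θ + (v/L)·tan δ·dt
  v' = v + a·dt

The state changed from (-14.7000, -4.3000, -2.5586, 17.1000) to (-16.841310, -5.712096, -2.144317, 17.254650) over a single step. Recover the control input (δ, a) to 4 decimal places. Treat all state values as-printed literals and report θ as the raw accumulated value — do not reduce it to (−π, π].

δ = 0.3698, a = 1.0310

a = (v'−v)/dt = (0.154650)/0.15 = 1.0310
Δθ = θ'−θ = 0.414283;  (v·dt/L) = 17.1000·0.15/2.4 = 1.068750
tan δ = Δθ·L/(v·dt) = 0.387633  →  δ = 0.3698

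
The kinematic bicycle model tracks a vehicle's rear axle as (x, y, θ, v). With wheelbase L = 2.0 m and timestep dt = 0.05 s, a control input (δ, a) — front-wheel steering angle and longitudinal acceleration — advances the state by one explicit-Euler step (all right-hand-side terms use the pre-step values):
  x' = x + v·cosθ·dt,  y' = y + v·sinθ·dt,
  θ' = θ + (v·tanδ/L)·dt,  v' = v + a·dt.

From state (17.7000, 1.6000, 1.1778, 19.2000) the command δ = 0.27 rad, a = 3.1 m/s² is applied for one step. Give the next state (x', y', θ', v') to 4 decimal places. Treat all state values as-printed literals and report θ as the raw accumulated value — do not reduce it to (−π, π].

(18.0676, 2.4868, 1.3106, 19.3550)

x' = 17.7000 + 19.2000·cos(1.1778)·0.05 = 18.0676
y' = 1.6000 + 19.2000·sin(1.1778)·0.05 = 2.4868
θ' = 1.1778 + (19.2000/2.0)·tan(0.27)·0.05 = 1.3106
v' = 19.2000 + 3.1000·0.05 = 19.3550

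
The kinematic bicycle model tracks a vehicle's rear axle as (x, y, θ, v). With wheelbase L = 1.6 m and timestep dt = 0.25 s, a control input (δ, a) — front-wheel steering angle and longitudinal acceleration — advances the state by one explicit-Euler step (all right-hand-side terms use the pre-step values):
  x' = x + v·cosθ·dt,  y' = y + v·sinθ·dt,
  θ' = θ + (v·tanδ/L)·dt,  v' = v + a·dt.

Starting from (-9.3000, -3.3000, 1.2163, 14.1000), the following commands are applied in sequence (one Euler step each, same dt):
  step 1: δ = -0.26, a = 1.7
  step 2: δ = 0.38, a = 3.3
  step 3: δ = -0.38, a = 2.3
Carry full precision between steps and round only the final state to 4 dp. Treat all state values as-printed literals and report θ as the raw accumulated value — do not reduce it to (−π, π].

(-5.0119, 5.9811, 0.5787, 15.9250)

after step 1 (δ=-0.26, a=1.7): (-8.076409, 0.005821, 0.630221, 14.525000)
after step 2 (δ=0.38, a=3.3): (-5.142732, 2.145802, 1.536701, 15.350000)
after step 3 (δ=-0.38, a=2.3): (-5.011917, 5.981071, 0.578734, 15.925000)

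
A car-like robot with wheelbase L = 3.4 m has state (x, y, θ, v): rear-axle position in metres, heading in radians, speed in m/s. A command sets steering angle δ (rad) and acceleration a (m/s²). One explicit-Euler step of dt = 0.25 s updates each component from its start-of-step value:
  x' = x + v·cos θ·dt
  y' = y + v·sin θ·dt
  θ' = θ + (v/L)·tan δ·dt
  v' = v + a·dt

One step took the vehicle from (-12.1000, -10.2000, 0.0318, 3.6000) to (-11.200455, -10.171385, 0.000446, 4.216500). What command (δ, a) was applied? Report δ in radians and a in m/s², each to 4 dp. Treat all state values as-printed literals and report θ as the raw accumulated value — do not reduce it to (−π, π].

a = (v'−v)/dt = (0.616500)/0.25 = 2.4660
Δθ = θ'−θ = -0.031354;  (v·dt/L) = 3.6000·0.25/3.4 = 0.264706
tan δ = Δθ·L/(v·dt) = -0.118448  →  δ = -0.1179

δ = -0.1179, a = 2.4660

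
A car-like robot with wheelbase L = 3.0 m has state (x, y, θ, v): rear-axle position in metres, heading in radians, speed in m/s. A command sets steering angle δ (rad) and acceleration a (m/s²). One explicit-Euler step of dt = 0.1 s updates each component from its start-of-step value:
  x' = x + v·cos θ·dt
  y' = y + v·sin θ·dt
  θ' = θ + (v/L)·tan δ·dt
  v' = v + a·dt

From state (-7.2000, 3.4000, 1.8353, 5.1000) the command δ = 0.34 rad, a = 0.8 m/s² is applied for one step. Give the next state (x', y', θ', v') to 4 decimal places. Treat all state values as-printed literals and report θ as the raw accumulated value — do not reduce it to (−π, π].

x' = -7.2000 + 5.1000·cos(1.8353)·0.1 = -7.3333
y' = 3.4000 + 5.1000·sin(1.8353)·0.1 = 3.8923
θ' = 1.8353 + (5.1000/3.0)·tan(0.34)·0.1 = 1.8954
v' = 5.1000 + 0.8000·0.1 = 5.1800

(-7.3333, 3.8923, 1.8954, 5.1800)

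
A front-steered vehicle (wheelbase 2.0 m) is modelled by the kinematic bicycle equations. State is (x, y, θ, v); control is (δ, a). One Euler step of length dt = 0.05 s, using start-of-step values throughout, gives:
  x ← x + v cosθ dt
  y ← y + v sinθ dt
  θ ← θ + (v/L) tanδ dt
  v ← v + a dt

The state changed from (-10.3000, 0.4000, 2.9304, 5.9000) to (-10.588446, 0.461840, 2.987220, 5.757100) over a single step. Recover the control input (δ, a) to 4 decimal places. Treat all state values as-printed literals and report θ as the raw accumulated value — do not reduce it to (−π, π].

δ = 0.3677, a = -2.8580

a = (v'−v)/dt = (-0.142900)/0.05 = -2.8580
Δθ = θ'−θ = 0.056820;  (v·dt/L) = 5.9000·0.05/2.0 = 0.147500
tan δ = Δθ·L/(v·dt) = 0.385220  →  δ = 0.3677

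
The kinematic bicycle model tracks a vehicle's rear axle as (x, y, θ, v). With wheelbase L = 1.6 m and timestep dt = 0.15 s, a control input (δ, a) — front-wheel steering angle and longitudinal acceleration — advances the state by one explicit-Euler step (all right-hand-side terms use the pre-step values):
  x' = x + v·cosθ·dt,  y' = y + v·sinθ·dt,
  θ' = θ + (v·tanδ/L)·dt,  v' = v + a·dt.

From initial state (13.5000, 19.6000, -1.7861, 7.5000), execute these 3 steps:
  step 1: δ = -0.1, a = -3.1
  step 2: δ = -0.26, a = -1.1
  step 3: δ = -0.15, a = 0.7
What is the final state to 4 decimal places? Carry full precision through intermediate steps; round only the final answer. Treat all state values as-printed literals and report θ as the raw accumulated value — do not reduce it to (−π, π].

(12.5034, 16.5658, -2.1294, 6.9750)

after step 1 (δ=-0.1, a=-3.1): (13.259650, 18.500974, -1.856648, 7.035000)
after step 2 (δ=-0.26, a=-1.1): (12.962097, 17.488545, -2.032097, 6.870000)
after step 3 (δ=-0.15, a=0.7): (12.503407, 16.565758, -2.129438, 6.975000)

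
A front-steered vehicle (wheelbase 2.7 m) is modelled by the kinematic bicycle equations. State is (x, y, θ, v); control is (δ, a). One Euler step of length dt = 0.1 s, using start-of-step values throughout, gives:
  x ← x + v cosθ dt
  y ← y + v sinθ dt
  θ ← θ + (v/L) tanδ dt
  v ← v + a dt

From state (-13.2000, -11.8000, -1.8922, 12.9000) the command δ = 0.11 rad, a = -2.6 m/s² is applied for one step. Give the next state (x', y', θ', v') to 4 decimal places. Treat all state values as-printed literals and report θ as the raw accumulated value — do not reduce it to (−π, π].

x' = -13.2000 + 12.9000·cos(-1.8922)·0.1 = -13.6075
y' = -11.8000 + 12.9000·sin(-1.8922)·0.1 = -13.0239
θ' = -1.8922 + (12.9000/2.7)·tan(0.11)·0.1 = -1.8394
v' = 12.9000 − 2.6000·0.1 = 12.6400

(-13.6075, -13.0239, -1.8394, 12.6400)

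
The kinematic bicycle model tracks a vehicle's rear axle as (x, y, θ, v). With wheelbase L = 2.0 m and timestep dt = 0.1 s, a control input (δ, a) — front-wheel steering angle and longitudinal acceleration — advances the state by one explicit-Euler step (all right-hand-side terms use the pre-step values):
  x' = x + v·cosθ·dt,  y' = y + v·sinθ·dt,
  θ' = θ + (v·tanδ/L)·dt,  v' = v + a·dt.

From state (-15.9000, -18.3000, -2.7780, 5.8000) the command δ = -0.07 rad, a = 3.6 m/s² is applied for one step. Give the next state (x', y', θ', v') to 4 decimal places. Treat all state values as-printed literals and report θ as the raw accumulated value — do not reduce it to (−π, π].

x' = -15.9000 + 5.8000·cos(-2.7780)·0.1 = -16.4421
y' = -18.3000 + 5.8000·sin(-2.7780)·0.1 = -18.5063
θ' = -2.7780 + (5.8000/2.0)·tan(-0.07)·0.1 = -2.7983
v' = 5.8000 + 3.6000·0.1 = 6.1600

(-16.4421, -18.5063, -2.7983, 6.1600)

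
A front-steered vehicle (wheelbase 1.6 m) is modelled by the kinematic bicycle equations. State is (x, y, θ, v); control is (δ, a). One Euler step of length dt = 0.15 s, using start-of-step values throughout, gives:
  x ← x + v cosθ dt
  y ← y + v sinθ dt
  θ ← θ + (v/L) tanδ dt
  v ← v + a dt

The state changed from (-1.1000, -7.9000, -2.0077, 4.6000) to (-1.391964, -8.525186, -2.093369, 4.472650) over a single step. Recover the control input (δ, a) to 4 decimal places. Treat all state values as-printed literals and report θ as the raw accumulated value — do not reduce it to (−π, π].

δ = -0.1961, a = -0.8490

a = (v'−v)/dt = (-0.127350)/0.15 = -0.8490
Δθ = θ'−θ = -0.085669;  (v·dt/L) = 4.6000·0.15/1.6 = 0.431250
tan δ = Δθ·L/(v·dt) = -0.198653  →  δ = -0.1961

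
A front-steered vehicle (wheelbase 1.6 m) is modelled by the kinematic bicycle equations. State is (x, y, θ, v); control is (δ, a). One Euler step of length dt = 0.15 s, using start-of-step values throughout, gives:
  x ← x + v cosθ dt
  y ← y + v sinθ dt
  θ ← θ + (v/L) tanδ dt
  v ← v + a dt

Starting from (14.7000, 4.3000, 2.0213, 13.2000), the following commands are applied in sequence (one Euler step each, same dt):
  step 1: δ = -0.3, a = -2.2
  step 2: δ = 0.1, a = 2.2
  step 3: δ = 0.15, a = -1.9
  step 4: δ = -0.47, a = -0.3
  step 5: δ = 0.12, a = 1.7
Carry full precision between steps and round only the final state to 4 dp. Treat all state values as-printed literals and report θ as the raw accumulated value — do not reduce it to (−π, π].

after step 1 (δ=-0.3, a=-2.2): (13.837870, 6.082451, 1.638496, 12.870000)
after step 2 (δ=0.1, a=2.2): (13.707275, 8.008529, 1.759556, 13.200000)
after step 3 (δ=0.15, a=-1.9): (13.335746, 9.953359, 1.946586, 12.915000)
after step 4 (δ=-0.47, a=-0.3): (12.624760, 11.755424, 1.331551, 12.870000)
after step 5 (δ=0.12, a=1.7): (13.082231, 13.630938, 1.477037, 13.125000)

(13.0822, 13.6309, 1.4770, 13.1250)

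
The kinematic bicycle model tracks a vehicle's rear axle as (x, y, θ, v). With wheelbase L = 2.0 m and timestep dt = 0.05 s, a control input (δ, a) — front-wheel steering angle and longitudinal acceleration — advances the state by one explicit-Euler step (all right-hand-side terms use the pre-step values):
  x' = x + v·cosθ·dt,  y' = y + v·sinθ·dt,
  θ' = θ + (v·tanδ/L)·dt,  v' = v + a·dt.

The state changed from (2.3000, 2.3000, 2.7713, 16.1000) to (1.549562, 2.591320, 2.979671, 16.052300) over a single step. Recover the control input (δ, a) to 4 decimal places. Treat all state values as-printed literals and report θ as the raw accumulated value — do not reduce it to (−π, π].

δ = 0.4777, a = -0.9540

a = (v'−v)/dt = (-0.047700)/0.05 = -0.9540
Δθ = θ'−θ = 0.208371;  (v·dt/L) = 16.1000·0.05/2.0 = 0.402500
tan δ = Δθ·L/(v·dt) = 0.517692  →  δ = 0.4777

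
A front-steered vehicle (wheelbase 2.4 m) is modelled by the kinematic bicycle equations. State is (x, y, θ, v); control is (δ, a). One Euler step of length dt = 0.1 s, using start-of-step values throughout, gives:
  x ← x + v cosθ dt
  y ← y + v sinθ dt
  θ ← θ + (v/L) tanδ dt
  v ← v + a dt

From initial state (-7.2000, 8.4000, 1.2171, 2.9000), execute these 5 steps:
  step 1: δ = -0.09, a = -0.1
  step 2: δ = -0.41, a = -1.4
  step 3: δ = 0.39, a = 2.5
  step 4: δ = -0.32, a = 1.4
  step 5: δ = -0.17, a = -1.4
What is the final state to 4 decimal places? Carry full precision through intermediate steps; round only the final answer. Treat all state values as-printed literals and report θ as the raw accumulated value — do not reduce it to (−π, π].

after step 1 (δ=-0.09, a=-0.1): (-7.099553, 8.672049, 1.206196, 2.890000)
after step 2 (δ=-0.41, a=-1.4): (-6.996503, 8.942052, 1.153859, 2.750000)
after step 3 (δ=0.39, a=2.5): (-6.885138, 9.193493, 1.200959, 3.000000)
after step 4 (δ=-0.32, a=1.4): (-6.776699, 9.473209, 1.159535, 3.140000)
after step 5 (δ=-0.17, a=-1.4): (-6.651173, 9.761027, 1.137077, 3.000000)

(-6.6512, 9.7610, 1.1371, 3.0000)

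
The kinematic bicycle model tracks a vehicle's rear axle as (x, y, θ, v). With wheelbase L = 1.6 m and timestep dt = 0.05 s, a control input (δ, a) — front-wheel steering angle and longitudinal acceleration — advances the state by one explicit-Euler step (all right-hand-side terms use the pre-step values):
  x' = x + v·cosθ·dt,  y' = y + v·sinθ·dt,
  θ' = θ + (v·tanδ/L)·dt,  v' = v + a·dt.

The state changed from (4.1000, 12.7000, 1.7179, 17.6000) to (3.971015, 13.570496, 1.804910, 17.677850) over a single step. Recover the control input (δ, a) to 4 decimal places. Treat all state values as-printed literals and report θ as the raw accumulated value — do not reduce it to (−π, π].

δ = 0.1569, a = 1.5570

a = (v'−v)/dt = (0.077850)/0.05 = 1.5570
Δθ = θ'−θ = 0.087010;  (v·dt/L) = 17.6000·0.05/1.6 = 0.550000
tan δ = Δθ·L/(v·dt) = 0.158200  →  δ = 0.1569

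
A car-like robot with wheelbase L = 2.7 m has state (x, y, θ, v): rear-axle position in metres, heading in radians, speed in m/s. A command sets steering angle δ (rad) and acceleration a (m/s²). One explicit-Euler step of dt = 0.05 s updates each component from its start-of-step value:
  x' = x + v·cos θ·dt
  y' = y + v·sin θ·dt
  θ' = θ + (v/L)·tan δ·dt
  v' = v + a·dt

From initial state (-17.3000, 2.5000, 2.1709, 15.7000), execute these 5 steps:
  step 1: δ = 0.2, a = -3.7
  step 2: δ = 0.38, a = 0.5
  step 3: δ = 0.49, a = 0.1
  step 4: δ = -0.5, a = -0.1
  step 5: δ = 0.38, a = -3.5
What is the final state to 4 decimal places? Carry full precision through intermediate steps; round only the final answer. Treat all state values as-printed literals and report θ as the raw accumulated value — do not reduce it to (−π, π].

(-19.9241, 5.3410, 2.4558, 15.3650)

after step 1 (δ=0.2, a=-3.7): (-17.743312, 3.147843, 2.229836, 15.515000)
after step 2 (δ=0.38, a=0.5): (-18.218348, 3.761135, 2.344593, 15.540000)
after step 3 (δ=0.49, a=0.1): (-18.761359, 4.316894, 2.498091, 15.545000)
after step 4 (δ=-0.5, a=-0.1): (-19.383159, 4.783245, 2.340826, 15.540000)
after step 5 (δ=0.38, a=-3.5): (-19.924073, 5.341045, 2.455768, 15.365000)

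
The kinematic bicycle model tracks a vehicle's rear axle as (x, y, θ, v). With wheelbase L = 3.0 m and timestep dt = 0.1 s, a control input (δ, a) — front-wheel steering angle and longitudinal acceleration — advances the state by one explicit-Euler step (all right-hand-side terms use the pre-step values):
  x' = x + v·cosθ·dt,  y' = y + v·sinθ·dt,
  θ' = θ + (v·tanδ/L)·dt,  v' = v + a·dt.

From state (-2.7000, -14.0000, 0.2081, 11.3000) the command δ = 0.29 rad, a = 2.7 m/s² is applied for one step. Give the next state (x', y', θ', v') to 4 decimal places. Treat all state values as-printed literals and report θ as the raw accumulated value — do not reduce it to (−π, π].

x' = -2.7000 + 11.3000·cos(0.2081)·0.1 = -1.5944
y' = -14.0000 + 11.3000·sin(0.2081)·0.1 = -13.7665
θ' = 0.2081 + (11.3000/3.0)·tan(0.29)·0.1 = 0.3205
v' = 11.3000 + 2.7000·0.1 = 11.5700

(-1.5944, -13.7665, 0.3205, 11.5700)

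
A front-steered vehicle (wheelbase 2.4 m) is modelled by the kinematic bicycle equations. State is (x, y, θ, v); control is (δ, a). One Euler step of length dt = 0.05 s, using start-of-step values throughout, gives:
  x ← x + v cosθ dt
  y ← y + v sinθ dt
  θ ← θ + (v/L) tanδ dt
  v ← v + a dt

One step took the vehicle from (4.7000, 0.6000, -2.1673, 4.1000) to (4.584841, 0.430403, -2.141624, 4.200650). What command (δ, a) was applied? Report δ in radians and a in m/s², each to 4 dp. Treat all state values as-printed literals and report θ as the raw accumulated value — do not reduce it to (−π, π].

a = (v'−v)/dt = (0.100650)/0.05 = 2.0130
Δθ = θ'−θ = 0.025676;  (v·dt/L) = 4.1000·0.05/2.4 = 0.085417
tan δ = Δθ·L/(v·dt) = 0.300597  →  δ = 0.2920

δ = 0.2920, a = 2.0130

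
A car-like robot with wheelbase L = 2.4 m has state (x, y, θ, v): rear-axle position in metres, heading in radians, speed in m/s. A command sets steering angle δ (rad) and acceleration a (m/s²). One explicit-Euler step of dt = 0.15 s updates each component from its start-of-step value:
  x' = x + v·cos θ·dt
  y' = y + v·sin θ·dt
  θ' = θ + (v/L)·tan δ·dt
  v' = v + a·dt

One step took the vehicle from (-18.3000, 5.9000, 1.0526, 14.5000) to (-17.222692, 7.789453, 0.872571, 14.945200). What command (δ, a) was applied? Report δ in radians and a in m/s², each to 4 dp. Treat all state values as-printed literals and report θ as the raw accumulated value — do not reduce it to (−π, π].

a = (v'−v)/dt = (0.445200)/0.15 = 2.9680
Δθ = θ'−θ = -0.180029;  (v·dt/L) = 14.5000·0.15/2.4 = 0.906250
tan δ = Δθ·L/(v·dt) = -0.198653  →  δ = -0.1961

δ = -0.1961, a = 2.9680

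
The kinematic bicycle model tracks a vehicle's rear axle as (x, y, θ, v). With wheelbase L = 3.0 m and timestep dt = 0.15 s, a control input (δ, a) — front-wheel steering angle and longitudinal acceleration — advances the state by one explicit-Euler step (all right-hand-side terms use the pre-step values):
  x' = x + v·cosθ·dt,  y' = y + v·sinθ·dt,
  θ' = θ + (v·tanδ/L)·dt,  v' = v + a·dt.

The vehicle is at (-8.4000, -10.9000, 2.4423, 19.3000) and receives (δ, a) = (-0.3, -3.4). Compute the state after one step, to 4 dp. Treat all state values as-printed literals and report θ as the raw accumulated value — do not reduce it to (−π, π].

(-10.6155, -9.0366, 2.1438, 18.7900)

x' = -8.4000 + 19.3000·cos(2.4423)·0.15 = -10.6155
y' = -10.9000 + 19.3000·sin(2.4423)·0.15 = -9.0366
θ' = 2.4423 + (19.3000/3.0)·tan(-0.3)·0.15 = 2.1438
v' = 19.3000 − 3.4000·0.15 = 18.7900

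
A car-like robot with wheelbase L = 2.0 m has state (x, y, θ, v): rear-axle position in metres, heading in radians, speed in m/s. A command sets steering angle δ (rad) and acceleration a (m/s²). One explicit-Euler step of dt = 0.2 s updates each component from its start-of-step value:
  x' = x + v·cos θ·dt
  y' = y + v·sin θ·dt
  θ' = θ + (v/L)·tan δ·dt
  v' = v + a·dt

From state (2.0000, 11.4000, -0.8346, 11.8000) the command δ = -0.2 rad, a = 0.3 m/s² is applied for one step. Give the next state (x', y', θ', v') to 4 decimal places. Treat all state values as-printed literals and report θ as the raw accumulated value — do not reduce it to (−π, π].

(3.5847, 9.6512, -1.0738, 11.8600)

x' = 2.0000 + 11.8000·cos(-0.8346)·0.2 = 3.5847
y' = 11.4000 + 11.8000·sin(-0.8346)·0.2 = 9.6512
θ' = -0.8346 + (11.8000/2.0)·tan(-0.2)·0.2 = -1.0738
v' = 11.8000 + 0.3000·0.2 = 11.8600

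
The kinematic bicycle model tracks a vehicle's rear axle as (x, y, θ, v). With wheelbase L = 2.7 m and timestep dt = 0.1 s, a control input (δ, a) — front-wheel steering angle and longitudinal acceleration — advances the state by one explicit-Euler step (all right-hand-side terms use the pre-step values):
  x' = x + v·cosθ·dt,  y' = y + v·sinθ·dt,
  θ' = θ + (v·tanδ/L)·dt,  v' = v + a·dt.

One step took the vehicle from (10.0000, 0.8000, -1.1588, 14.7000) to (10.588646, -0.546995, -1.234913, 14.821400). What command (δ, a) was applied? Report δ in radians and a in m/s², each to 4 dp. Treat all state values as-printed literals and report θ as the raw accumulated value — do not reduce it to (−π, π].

a = (v'−v)/dt = (0.121400)/0.1 = 1.2140
Δθ = θ'−θ = -0.076113;  (v·dt/L) = 14.7000·0.1/2.7 = 0.544444
tan δ = Δθ·L/(v·dt) = -0.139799  →  δ = -0.1389

δ = -0.1389, a = 1.2140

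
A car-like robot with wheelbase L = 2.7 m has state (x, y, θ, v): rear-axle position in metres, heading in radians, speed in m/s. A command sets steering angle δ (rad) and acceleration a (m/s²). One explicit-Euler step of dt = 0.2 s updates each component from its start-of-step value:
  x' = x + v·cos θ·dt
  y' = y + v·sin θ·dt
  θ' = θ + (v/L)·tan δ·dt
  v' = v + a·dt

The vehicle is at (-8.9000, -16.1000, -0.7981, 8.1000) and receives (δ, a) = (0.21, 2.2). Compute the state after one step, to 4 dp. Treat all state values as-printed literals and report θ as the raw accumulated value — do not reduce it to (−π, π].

(-7.7691, -17.2600, -0.6702, 8.5400)

x' = -8.9000 + 8.1000·cos(-0.7981)·0.2 = -7.7691
y' = -16.1000 + 8.1000·sin(-0.7981)·0.2 = -17.2600
θ' = -0.7981 + (8.1000/2.7)·tan(0.21)·0.2 = -0.6702
v' = 8.1000 + 2.2000·0.2 = 8.5400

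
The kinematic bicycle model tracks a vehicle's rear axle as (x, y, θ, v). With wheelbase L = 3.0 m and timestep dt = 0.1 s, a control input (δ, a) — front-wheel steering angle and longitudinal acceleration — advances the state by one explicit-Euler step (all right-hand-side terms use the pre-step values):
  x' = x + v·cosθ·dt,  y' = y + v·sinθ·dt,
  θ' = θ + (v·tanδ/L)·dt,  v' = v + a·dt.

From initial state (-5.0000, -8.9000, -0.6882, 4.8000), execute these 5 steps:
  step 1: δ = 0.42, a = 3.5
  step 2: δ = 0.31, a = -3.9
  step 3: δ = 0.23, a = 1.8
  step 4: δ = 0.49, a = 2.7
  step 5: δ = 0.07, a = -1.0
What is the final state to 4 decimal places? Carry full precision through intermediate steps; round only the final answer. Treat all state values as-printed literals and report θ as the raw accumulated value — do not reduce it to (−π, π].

(-2.9066, -10.2241, -0.4246, 5.1100)

after step 1 (δ=0.42, a=3.5): (-4.629253, -9.204871, -0.616748, 5.150000)
after step 2 (δ=0.31, a=-3.9): (-4.209134, -9.502740, -0.561759, 4.760000)
after step 3 (δ=0.23, a=1.8): (-3.806286, -9.756293, -0.524608, 4.940000)
after step 4 (δ=0.49, a=2.7): (-3.378719, -10.003725, -0.436777, 5.210000)
after step 5 (δ=0.07, a=-1.0): (-2.906631, -10.224119, -0.424600, 5.110000)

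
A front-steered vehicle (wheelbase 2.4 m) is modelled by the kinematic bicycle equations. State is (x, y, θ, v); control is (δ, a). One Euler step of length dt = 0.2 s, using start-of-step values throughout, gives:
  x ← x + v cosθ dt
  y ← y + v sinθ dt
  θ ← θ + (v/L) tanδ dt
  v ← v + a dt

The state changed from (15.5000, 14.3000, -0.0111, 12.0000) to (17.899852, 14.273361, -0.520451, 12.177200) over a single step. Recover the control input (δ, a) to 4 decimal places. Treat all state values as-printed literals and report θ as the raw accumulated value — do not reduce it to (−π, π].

a = (v'−v)/dt = (0.177200)/0.2 = 0.8860
Δθ = θ'−θ = -0.509351;  (v·dt/L) = 12.0000·0.2/2.4 = 1.000000
tan δ = Δθ·L/(v·dt) = -0.509351  →  δ = -0.4711

δ = -0.4711, a = 0.8860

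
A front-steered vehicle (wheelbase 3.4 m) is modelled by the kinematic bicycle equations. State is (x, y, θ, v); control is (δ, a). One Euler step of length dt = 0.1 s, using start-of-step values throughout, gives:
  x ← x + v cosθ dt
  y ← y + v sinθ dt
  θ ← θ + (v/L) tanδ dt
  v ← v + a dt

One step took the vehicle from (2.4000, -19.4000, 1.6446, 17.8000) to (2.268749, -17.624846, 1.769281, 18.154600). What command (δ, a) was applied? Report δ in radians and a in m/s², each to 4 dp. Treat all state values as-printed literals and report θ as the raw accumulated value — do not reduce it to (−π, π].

a = (v'−v)/dt = (0.354600)/0.1 = 3.5460
Δθ = θ'−θ = 0.124681;  (v·dt/L) = 17.8000·0.1/3.4 = 0.523529
tan δ = Δθ·L/(v·dt) = 0.238155  →  δ = 0.2338

δ = 0.2338, a = 3.5460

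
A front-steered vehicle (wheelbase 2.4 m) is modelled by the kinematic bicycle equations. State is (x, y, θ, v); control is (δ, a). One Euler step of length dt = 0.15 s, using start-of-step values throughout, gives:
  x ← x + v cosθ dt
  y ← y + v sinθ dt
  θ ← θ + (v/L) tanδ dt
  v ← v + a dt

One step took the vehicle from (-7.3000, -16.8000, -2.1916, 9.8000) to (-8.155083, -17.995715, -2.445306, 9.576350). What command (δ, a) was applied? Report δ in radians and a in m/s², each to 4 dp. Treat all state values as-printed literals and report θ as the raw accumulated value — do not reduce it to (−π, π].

a = (v'−v)/dt = (-0.223650)/0.15 = -1.4910
Δθ = θ'−θ = -0.253706;  (v·dt/L) = 9.8000·0.15/2.4 = 0.612500
tan δ = Δθ·L/(v·dt) = -0.414214  →  δ = -0.3927

δ = -0.3927, a = -1.4910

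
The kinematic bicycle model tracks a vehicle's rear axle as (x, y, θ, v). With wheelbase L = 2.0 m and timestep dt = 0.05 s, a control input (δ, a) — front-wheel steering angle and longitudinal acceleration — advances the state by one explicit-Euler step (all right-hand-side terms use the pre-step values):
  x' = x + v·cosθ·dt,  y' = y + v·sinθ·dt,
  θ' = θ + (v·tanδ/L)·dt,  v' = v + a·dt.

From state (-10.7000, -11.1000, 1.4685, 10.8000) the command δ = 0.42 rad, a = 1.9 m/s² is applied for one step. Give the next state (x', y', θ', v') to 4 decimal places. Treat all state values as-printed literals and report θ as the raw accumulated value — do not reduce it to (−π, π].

x' = -10.7000 + 10.8000·cos(1.4685)·0.05 = -10.6449
y' = -11.1000 + 10.8000·sin(1.4685)·0.05 = -10.5628
θ' = 1.4685 + (10.8000/2.0)·tan(0.42)·0.05 = 1.5891
v' = 10.8000 + 1.9000·0.05 = 10.8950

(-10.6449, -10.5628, 1.5891, 10.8950)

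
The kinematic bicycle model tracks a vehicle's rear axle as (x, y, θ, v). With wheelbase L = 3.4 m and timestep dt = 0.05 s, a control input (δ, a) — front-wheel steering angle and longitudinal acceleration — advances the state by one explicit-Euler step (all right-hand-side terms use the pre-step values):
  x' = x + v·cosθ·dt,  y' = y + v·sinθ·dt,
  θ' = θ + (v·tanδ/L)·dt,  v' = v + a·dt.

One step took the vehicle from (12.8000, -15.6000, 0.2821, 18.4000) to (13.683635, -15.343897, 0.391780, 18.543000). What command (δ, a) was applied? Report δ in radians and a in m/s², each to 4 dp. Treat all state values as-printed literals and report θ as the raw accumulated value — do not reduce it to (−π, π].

δ = 0.3851, a = 2.8600

a = (v'−v)/dt = (0.143000)/0.05 = 2.8600
Δθ = θ'−θ = 0.109680;  (v·dt/L) = 18.4000·0.05/3.4 = 0.270588
tan δ = Δθ·L/(v·dt) = 0.405339  →  δ = 0.3851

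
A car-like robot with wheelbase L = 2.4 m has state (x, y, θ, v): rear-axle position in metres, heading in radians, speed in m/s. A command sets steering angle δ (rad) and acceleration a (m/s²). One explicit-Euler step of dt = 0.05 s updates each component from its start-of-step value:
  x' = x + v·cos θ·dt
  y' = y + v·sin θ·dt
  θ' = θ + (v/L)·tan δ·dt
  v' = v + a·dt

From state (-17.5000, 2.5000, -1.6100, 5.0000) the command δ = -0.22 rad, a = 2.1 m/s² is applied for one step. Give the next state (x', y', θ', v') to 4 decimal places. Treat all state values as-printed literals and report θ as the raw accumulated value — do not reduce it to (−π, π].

(-17.5098, 2.2502, -1.6333, 5.1050)

x' = -17.5000 + 5.0000·cos(-1.6100)·0.05 = -17.5098
y' = 2.5000 + 5.0000·sin(-1.6100)·0.05 = 2.2502
θ' = -1.6100 + (5.0000/2.4)·tan(-0.22)·0.05 = -1.6333
v' = 5.0000 + 2.1000·0.05 = 5.1050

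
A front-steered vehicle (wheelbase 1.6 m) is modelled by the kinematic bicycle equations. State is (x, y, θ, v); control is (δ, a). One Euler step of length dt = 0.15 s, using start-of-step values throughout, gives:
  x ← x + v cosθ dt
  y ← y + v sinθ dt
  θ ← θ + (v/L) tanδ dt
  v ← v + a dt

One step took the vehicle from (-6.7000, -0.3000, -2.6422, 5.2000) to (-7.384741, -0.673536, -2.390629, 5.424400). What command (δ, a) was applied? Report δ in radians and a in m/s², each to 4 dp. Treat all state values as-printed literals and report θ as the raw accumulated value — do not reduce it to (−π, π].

δ = 0.4764, a = 1.4960

a = (v'−v)/dt = (0.224400)/0.15 = 1.4960
Δθ = θ'−θ = 0.251571;  (v·dt/L) = 5.2000·0.15/1.6 = 0.487500
tan δ = Δθ·L/(v·dt) = 0.516043  →  δ = 0.4764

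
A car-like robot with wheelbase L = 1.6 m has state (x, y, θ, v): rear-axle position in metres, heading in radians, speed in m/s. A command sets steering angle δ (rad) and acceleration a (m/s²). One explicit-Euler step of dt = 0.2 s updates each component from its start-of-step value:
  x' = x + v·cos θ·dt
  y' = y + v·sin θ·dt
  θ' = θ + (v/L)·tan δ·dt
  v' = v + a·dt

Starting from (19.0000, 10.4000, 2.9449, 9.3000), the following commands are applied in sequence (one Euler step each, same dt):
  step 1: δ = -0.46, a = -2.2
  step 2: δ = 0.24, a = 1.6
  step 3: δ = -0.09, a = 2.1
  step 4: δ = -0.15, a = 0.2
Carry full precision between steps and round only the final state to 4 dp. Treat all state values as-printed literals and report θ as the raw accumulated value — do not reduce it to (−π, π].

(12.7182, 13.9756, 2.3550, 9.6400)

after step 1 (δ=-0.46, a=-2.2): (17.175864, 10.763494, 2.368941, 8.860000)
after step 2 (δ=0.24, a=1.6): (15.907002, 12.000415, 2.639965, 9.180000)
after step 3 (δ=-0.09, a=2.1): (14.297196, 12.883262, 2.536410, 9.600000)
after step 4 (δ=-0.15, a=0.2): (12.718191, 13.975574, 2.355048, 9.640000)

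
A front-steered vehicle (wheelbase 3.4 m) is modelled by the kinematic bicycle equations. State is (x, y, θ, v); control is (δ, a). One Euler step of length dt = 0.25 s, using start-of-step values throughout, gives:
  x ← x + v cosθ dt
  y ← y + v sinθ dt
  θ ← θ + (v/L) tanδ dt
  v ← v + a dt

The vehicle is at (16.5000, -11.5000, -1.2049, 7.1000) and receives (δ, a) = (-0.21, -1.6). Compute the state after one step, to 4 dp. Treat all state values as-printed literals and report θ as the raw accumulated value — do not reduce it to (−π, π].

x' = 16.5000 + 7.1000·cos(-1.2049)·0.25 = 17.1351
y' = -11.5000 + 7.1000·sin(-1.2049)·0.25 = -13.1575
θ' = -1.2049 + (7.1000/3.4)·tan(-0.21)·0.25 = -1.3162
v' = 7.1000 − 1.6000·0.25 = 6.7000

(17.1351, -13.1575, -1.3162, 6.7000)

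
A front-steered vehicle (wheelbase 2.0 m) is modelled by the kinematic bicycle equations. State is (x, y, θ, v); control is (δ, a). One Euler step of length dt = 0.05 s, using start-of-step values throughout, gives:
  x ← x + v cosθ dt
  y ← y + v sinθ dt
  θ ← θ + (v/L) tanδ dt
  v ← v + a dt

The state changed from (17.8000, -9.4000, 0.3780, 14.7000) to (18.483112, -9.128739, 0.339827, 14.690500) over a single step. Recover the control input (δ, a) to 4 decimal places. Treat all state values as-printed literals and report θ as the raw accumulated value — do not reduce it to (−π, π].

δ = -0.1035, a = -0.1900

a = (v'−v)/dt = (-0.009500)/0.05 = -0.1900
Δθ = θ'−θ = -0.038173;  (v·dt/L) = 14.7000·0.05/2.0 = 0.367500
tan δ = Δθ·L/(v·dt) = -0.103872  →  δ = -0.1035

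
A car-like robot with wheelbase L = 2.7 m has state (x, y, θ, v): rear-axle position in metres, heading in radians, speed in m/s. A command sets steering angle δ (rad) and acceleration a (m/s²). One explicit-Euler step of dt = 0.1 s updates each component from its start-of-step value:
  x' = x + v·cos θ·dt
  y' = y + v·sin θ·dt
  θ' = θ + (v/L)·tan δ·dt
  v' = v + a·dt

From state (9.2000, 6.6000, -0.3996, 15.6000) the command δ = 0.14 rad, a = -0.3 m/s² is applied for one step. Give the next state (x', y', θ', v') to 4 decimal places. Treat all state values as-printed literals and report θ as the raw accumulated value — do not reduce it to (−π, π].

(10.6371, 5.9931, -0.3182, 15.5700)

x' = 9.2000 + 15.6000·cos(-0.3996)·0.1 = 10.6371
y' = 6.6000 + 15.6000·sin(-0.3996)·0.1 = 5.9931
θ' = -0.3996 + (15.6000/2.7)·tan(0.14)·0.1 = -0.3182
v' = 15.6000 − 0.3000·0.1 = 15.5700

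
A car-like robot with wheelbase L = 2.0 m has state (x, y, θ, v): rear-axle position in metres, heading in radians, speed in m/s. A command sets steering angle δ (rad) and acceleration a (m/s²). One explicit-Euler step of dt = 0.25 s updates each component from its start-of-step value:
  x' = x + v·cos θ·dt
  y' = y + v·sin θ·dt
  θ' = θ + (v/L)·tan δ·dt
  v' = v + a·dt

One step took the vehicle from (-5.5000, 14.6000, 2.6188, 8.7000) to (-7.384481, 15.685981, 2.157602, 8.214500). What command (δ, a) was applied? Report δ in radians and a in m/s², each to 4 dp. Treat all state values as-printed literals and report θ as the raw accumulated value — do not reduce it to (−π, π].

δ = -0.4011, a = -1.9420

a = (v'−v)/dt = (-0.485500)/0.25 = -1.9420
Δθ = θ'−θ = -0.461198;  (v·dt/L) = 8.7000·0.25/2.0 = 1.087500
tan δ = Δθ·L/(v·dt) = -0.424090  →  δ = -0.4011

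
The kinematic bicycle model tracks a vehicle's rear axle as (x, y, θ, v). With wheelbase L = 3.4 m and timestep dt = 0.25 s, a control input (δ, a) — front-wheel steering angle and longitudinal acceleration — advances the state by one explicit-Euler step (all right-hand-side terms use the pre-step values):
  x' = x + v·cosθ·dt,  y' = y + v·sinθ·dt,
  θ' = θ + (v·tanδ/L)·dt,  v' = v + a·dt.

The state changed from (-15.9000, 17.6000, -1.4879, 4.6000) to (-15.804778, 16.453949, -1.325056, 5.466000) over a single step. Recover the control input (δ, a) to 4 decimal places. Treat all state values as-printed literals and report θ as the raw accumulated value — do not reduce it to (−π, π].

δ = 0.4487, a = 3.4640

a = (v'−v)/dt = (0.866000)/0.25 = 3.4640
Δθ = θ'−θ = 0.162844;  (v·dt/L) = 4.6000·0.25/3.4 = 0.338235
tan δ = Δθ·L/(v·dt) = 0.481452  →  δ = 0.4487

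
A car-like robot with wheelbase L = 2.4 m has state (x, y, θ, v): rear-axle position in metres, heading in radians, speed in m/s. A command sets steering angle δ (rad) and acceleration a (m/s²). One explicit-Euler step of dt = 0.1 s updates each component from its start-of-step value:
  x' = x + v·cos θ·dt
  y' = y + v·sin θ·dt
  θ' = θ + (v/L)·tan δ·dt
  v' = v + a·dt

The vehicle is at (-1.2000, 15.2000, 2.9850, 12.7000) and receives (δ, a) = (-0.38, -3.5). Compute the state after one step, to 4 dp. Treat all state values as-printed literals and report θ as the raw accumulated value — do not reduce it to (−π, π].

(-2.4545, 15.3981, 2.7736, 12.3500)

x' = -1.2000 + 12.7000·cos(2.9850)·0.1 = -2.4545
y' = 15.2000 + 12.7000·sin(2.9850)·0.1 = 15.3981
θ' = 2.9850 + (12.7000/2.4)·tan(-0.38)·0.1 = 2.7736
v' = 12.7000 − 3.5000·0.1 = 12.3500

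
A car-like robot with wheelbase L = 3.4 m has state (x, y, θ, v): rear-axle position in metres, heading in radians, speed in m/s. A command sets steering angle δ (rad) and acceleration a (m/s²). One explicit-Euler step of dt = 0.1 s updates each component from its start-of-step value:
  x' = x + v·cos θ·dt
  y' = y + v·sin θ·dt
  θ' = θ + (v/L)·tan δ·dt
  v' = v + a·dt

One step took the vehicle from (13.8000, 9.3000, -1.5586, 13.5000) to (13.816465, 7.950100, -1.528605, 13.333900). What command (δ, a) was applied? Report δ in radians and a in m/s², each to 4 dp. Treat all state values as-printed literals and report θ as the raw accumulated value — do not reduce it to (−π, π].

a = (v'−v)/dt = (-0.166100)/0.1 = -1.6610
Δθ = θ'−θ = 0.029995;  (v·dt/L) = 13.5000·0.1/3.4 = 0.397059
tan δ = Δθ·L/(v·dt) = 0.075543  →  δ = 0.0754

δ = 0.0754, a = -1.6610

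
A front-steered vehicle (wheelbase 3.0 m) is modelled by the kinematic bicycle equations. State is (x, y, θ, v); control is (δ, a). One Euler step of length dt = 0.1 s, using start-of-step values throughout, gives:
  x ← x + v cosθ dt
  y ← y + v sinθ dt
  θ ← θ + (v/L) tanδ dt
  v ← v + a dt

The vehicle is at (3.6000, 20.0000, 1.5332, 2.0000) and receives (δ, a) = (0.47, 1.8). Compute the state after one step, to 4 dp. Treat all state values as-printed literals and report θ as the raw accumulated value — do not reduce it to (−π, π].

(3.6075, 20.1999, 1.5671, 2.1800)

x' = 3.6000 + 2.0000·cos(1.5332)·0.1 = 3.6075
y' = 20.0000 + 2.0000·sin(1.5332)·0.1 = 20.1999
θ' = 1.5332 + (2.0000/3.0)·tan(0.47)·0.1 = 1.5671
v' = 2.0000 + 1.8000·0.1 = 2.1800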